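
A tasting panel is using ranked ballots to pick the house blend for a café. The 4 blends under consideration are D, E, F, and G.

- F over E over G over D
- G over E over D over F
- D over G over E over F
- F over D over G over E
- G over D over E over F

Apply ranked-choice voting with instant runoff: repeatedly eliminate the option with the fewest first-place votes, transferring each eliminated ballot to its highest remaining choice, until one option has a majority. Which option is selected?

Round 1: F 2, G 2, D 1, E 0. E has the fewest and is eliminated.
Round 2: F 2, G 2, D 1. D has the fewest and is eliminated.
Round 3: G 3, F 2. G has a majority.

G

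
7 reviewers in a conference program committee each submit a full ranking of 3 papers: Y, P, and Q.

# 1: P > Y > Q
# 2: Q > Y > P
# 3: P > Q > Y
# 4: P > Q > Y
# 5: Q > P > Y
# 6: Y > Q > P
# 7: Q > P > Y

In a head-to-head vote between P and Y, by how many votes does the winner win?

3

Ballots ranking P above Y: 5.
Ballots ranking Y above P: 2.
P wins 5–2, a margin of 3.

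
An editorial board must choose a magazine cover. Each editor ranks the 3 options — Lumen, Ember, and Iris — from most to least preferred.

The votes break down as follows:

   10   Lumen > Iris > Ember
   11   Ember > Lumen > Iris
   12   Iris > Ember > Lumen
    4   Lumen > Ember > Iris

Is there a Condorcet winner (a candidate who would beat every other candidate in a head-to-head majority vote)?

Head-to-head results (37 voters total):
Lumen vs Ember: Ember wins 23–14.
Lumen vs Iris: Lumen wins 25–12.
Ember vs Iris: Iris wins 22–15.
No candidate beats all others: Lumen beats Iris beats Ember beats Lumen, a majority cycle.

No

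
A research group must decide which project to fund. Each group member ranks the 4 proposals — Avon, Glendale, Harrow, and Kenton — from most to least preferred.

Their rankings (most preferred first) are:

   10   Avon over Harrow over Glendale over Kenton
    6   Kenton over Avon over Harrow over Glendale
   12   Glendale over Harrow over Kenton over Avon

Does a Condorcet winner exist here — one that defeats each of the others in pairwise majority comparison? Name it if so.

Head-to-head results (28 voters total):
Avon vs Glendale: Avon wins 16–12.
Avon vs Harrow: Avon wins 16–12.
Avon vs Kenton: Kenton wins 18–10.
Glendale vs Harrow: Harrow wins 16–12.
Glendale vs Kenton: Glendale wins 22–6.
Harrow vs Kenton: Harrow wins 22–6.
No candidate beats all others: Avon beats Glendale beats Kenton beats Avon, a majority cycle.

None — there is no Condorcet winner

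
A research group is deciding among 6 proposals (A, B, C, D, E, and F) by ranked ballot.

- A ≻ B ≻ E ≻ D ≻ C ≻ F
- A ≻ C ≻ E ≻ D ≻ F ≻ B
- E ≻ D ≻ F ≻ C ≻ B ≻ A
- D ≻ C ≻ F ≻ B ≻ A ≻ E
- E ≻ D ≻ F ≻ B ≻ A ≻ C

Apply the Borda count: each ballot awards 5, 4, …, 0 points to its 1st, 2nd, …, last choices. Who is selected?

D

Borda scores:
  A: 5 + 5 + 0 + 1 + 1 = 12
  B: 4 + 0 + 1 + 2 + 2 = 9
  C: 1 + 4 + 2 + 4 + 0 = 11
  D: 2 + 2 + 4 + 5 + 4 = 17
  E: 3 + 3 + 5 + 0 + 5 = 16
  F: 0 + 1 + 3 + 3 + 3 = 10
D has the highest total.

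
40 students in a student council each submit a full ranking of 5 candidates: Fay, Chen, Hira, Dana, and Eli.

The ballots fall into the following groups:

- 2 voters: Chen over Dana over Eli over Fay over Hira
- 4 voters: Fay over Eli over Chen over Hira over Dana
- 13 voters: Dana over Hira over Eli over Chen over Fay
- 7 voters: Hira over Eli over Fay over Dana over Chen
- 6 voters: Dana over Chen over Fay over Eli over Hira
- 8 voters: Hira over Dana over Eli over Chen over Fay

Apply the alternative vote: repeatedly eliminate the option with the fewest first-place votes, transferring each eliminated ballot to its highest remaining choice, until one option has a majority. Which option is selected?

Round 1: Dana 19, Hira 15, Fay 4, Chen 2, Eli 0. Eli has the fewest and is eliminated.
Round 2: Dana 19, Hira 15, Fay 4, Chen 2. Chen has the fewest and is eliminated.
Round 3: Dana 21, Hira 15, Fay 4. Dana has a majority.

Dana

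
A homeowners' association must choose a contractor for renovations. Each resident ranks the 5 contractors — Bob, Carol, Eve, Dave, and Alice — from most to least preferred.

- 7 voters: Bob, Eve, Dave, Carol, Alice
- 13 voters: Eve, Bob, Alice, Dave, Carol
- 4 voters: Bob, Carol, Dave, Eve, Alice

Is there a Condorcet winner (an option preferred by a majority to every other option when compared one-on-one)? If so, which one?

Head-to-head results (24 voters total):
Bob vs Carol: Bob wins 24–0.
Bob vs Eve: Eve wins 13–11.
Bob vs Dave: Bob wins 24–0.
Bob vs Alice: Bob wins 24–0.
Carol vs Eve: Eve wins 20–4.
Carol vs Dave: Dave wins 20–4.
Carol vs Alice: Alice wins 13–11.
Eve vs Dave: Eve wins 20–4.
Eve vs Alice: Eve wins 24–0.
Dave vs Alice: Alice wins 13–11.
Eve beats each rival — Bob (13–11), Carol (20–4), Dave (20–4), Alice (24–0) — so Eve is the Condorcet winner.

Eve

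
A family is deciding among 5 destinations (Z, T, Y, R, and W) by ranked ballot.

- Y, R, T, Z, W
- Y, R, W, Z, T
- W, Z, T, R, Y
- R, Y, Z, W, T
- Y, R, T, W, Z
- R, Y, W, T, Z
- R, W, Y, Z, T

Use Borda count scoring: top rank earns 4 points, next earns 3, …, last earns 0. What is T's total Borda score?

Borda scores:
  Z: 1 + 1 + 3 + 2 + 0 + 0 + 1 = 8
  T: 2 + 0 + 2 + 0 + 2 + 1 + 0 = 7
  Y: 4 + 4 + 0 + 3 + 4 + 3 + 2 = 20
  R: 3 + 3 + 1 + 4 + 3 + 4 + 4 = 22
  W: 0 + 2 + 4 + 1 + 1 + 2 + 3 = 13

7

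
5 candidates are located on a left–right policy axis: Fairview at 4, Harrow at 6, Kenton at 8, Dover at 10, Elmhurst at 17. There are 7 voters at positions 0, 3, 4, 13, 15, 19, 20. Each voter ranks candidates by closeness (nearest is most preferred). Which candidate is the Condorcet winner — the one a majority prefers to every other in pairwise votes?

Dover

With single-peaked preferences on a line, the Condorcet winner is the candidate closest to the median voter.
The median voter (position 13) is closest to Dover at 10.
Check: Dover vs Elmhurst — voters closer to Dover: 4 of 7.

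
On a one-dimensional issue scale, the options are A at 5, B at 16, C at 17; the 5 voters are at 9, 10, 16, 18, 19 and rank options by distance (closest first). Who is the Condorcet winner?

With single-peaked preferences on a line, the Condorcet winner is the candidate closest to the median voter.
The median voter (position 16) is closest to B at 16.
Check: B vs A — voters closer to B: 3 of 5.

B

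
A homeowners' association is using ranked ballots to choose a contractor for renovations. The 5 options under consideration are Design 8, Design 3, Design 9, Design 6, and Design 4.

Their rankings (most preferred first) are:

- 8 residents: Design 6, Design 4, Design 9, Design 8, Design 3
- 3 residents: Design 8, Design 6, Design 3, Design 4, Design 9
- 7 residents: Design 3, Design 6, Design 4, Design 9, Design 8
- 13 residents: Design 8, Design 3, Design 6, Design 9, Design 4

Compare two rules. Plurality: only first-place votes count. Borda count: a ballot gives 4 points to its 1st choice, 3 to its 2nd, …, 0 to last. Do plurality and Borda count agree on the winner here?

No

Plurality first-place counts: Design 8 16, Design 3 7, Design 9 0, Design 6 8, Design 4 0 → Design 8.
Borda totals: Design 8 72, Design 3 73, Design 9 36, Design 6 88, Design 4 41 → Design 6.
The two rules disagree: plurality picks Design 8, Borda picks Design 6.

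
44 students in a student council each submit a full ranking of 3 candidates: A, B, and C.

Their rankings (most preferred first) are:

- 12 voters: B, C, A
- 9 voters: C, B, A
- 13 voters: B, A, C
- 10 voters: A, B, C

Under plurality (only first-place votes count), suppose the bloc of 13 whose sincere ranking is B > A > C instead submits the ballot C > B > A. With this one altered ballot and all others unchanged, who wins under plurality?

C

First-place totals with the altered ballot: A 10, B 12, C 22.
The switch changes the winner from B to C.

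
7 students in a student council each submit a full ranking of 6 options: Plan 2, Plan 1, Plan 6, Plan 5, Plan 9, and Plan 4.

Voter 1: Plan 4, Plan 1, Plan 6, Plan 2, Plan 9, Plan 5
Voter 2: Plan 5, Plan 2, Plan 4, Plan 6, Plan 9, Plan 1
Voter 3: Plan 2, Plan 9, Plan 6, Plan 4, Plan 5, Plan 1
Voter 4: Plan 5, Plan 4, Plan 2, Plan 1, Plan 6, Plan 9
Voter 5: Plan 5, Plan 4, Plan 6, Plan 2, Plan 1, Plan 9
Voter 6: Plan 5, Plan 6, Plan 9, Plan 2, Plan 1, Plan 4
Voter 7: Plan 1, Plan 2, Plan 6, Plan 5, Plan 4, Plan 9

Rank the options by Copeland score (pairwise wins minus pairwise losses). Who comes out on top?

Pairwise results:
  Plan 2 vs Plan 1: Plan 2 wins 5–2.
  Plan 2 vs Plan 6: Plan 2 wins 4–3.
  Plan 2 vs Plan 5: Plan 5 wins 4–3.
  Plan 2 vs Plan 9: Plan 2 wins 6–1.
  Plan 2 vs Plan 4: Plan 2 wins 4–3.
  Plan 1 vs Plan 6: Plan 6 wins 4–3.
  Plan 1 vs Plan 5: Plan 5 wins 5–2.
  Plan 1 vs Plan 9: Plan 1 wins 4–3.
  Plan 1 vs Plan 4: Plan 4 wins 5–2.
  Plan 6 vs Plan 5: Plan 5 wins 4–3.
  Plan 6 vs Plan 9: Plan 6 wins 6–1.
  Plan 6 vs Plan 4: Plan 4 wins 4–3.
  Plan 5 vs Plan 9: Plan 5 wins 5–2.
  Plan 5 vs Plan 4: Plan 5 wins 5–2.
  Plan 9 vs Plan 4: Plan 4 wins 5–2.
Copeland scores (wins − losses):
  Plan 2: 4 − 1 = 3
  Plan 1: 1 − 4 = -3
  Plan 6: 2 − 3 = -1
  Plan 5: 5 − 0 = 5
  Plan 9: 0 − 5 = -5
  Plan 4: 3 − 2 = 1
Plan 5 has the best Copeland score.

Plan 5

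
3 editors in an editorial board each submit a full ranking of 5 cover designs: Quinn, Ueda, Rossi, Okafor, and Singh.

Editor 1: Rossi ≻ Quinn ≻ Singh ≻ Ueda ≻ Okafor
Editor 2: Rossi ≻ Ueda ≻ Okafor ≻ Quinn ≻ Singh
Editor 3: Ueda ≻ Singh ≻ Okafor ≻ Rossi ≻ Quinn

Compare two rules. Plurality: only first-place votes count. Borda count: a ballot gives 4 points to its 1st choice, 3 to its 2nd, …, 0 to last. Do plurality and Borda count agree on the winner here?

Yes

Plurality first-place counts: Quinn 0, Ueda 1, Rossi 2, Okafor 0, Singh 0 → Rossi.
Borda totals: Quinn 4, Ueda 8, Rossi 9, Okafor 4, Singh 5 → Rossi.
The two rules agree on Rossi.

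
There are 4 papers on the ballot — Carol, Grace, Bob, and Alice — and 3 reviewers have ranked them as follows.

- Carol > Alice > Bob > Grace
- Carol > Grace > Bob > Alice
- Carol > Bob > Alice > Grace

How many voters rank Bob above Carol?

0

Ballots ranking Bob above Carol: 0.
Ballots ranking Carol above Bob: 3.
So 0 of 3 voters prefer Bob to Carol.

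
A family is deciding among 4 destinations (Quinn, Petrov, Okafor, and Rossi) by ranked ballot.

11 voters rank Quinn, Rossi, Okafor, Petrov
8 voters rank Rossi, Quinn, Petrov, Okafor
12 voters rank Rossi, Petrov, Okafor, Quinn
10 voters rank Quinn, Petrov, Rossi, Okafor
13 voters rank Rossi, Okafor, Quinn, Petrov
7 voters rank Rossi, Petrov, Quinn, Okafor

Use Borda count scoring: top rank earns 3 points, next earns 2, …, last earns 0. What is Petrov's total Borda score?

66

Borda scores:
  Quinn: 11·3 + 8·2 + 12·0 + 10·3 + 13·1 + 7·1 = 99
  Petrov: 11·0 + 8·1 + 12·2 + 10·2 + 13·0 + 7·2 = 66
  Okafor: 11·1 + 8·0 + 12·1 + 10·0 + 13·2 + 7·0 = 49
  Rossi: 11·2 + 8·3 + 12·3 + 10·1 + 13·3 + 7·3 = 152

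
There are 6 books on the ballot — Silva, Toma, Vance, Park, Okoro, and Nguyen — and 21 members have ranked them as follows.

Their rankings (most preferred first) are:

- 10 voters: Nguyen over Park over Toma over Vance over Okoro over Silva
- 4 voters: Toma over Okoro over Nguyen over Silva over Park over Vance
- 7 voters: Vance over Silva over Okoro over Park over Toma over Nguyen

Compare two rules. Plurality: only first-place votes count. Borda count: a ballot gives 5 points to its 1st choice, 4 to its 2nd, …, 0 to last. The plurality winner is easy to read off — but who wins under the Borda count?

Plurality first-place counts: Silva 0, Toma 4, Vance 7, Park 0, Okoro 0, Nguyen 10 → Nguyen.
Borda totals: Silva 36, Toma 57, Vance 55, Park 58, Okoro 47, Nguyen 62 → Nguyen.

Nguyen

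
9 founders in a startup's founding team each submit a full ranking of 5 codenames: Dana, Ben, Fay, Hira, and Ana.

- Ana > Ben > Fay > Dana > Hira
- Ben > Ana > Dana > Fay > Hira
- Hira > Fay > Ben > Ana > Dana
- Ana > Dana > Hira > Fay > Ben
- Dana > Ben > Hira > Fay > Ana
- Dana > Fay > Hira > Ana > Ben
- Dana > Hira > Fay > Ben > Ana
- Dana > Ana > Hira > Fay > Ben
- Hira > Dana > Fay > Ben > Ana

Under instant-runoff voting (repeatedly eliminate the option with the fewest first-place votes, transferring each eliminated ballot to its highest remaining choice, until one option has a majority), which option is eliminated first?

Round 1: Dana 4, Hira 2, Ana 2, Ben 1, Fay 0. Fay has the fewest and is eliminated.
Round 2: Dana 4, Hira 2, Ana 2, Ben 1. Ben has the fewest and is eliminated.
Round 3: Dana 4, Ana 3, Hira 2. Hira has the fewest and is eliminated.
Round 4: Dana 5, Ana 4. Dana has a majority.

Fay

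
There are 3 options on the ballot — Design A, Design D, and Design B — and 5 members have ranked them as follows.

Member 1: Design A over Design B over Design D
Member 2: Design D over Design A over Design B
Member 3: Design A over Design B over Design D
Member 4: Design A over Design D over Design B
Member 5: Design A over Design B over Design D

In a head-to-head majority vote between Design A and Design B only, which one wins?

Ballots ranking Design A above Design B: 5.
Ballots ranking Design B above Design A: 0.
Design A wins the head-to-head, 5–0.

Design A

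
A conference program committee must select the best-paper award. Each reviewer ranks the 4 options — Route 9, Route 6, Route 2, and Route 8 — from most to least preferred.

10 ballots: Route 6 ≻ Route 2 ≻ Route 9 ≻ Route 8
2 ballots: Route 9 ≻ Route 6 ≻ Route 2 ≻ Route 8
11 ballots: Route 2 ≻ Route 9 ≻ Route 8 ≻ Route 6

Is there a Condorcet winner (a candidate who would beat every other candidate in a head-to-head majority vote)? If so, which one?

Head-to-head results (23 voters total):
Route 9 vs Route 6: Route 9 wins 13–10.
Route 9 vs Route 2: Route 2 wins 21–2.
Route 9 vs Route 8: Route 9 wins 23–0.
Route 6 vs Route 2: Route 6 wins 12–11.
Route 6 vs Route 8: Route 6 wins 12–11.
Route 2 vs Route 8: Route 2 wins 23–0.
No candidate beats all others: Route 9 beats Route 6 beats Route 2 beats Route 9, a majority cycle.

There is no Condorcet winner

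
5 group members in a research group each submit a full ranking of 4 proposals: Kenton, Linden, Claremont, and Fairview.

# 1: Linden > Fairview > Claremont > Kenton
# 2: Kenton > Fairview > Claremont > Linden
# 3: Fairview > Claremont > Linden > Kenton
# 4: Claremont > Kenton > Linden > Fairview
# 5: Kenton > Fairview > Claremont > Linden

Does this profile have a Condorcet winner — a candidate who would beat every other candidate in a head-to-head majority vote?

Head-to-head results (5 voters total):
Kenton vs Linden: Kenton wins 3–2.
Kenton vs Claremont: Claremont wins 3–2.
Kenton vs Fairview: Kenton wins 3–2.
Linden vs Claremont: Claremont wins 4–1.
Linden vs Fairview: Fairview wins 3–2.
Claremont vs Fairview: Fairview wins 4–1.
No candidate beats all others: Kenton beats Fairview beats Claremont beats Kenton, a majority cycle.

No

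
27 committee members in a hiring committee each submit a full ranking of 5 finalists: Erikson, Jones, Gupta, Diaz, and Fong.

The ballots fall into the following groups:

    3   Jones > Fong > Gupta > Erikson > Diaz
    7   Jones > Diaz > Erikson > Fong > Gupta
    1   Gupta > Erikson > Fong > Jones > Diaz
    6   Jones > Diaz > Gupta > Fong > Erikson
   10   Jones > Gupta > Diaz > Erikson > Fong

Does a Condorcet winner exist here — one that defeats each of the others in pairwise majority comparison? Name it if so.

Jones

Head-to-head results (27 voters total):
Erikson vs Jones: Jones wins 26–1.
Erikson vs Gupta: Gupta wins 20–7.
Erikson vs Diaz: Diaz wins 23–4.
Erikson vs Fong: Erikson wins 18–9.
Jones vs Gupta: Jones wins 26–1.
Jones vs Diaz: Jones wins 27–0.
Jones vs Fong: Jones wins 26–1.
Gupta vs Diaz: Gupta wins 14–13.
Gupta vs Fong: Gupta wins 17–10.
Diaz vs Fong: Diaz wins 23–4.
Jones beats each rival — Erikson (26–1), Gupta (26–1), Diaz (27–0), Fong (26–1) — so Jones is the Condorcet winner.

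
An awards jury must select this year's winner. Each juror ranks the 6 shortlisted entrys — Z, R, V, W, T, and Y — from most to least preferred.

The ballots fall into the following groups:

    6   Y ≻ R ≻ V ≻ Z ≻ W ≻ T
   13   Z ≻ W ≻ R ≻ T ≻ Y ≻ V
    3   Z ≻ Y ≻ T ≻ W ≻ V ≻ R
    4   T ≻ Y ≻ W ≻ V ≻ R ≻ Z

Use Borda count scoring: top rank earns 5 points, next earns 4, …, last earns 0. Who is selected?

Z

Borda scores:
  Z: 6·2 + 13·5 + 3·5 + 4·0 = 92
  R: 6·4 + 13·3 + 3·0 + 4·1 = 67
  V: 6·3 + 13·0 + 3·1 + 4·2 = 29
  W: 6·1 + 13·4 + 3·2 + 4·3 = 76
  T: 6·0 + 13·2 + 3·3 + 4·5 = 55
  Y: 6·5 + 13·1 + 3·4 + 4·4 = 71
Z has the highest total.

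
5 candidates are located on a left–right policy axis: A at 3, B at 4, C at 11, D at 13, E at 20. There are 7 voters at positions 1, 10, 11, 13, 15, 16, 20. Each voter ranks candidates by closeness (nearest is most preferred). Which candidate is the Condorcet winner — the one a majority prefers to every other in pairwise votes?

With single-peaked preferences on a line, the Condorcet winner is the candidate closest to the median voter.
The median voter (position 13) is closest to D at 13.
Check: D vs C — voters closer to D: 4 of 7.

D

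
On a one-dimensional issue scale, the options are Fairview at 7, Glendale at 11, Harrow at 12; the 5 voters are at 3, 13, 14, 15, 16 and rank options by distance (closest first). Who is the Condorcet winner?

Harrow

With single-peaked preferences on a line, the Condorcet winner is the candidate closest to the median voter.
The median voter (position 14) is closest to Harrow at 12.
Check: Harrow vs Fairview — voters closer to Harrow: 4 of 5.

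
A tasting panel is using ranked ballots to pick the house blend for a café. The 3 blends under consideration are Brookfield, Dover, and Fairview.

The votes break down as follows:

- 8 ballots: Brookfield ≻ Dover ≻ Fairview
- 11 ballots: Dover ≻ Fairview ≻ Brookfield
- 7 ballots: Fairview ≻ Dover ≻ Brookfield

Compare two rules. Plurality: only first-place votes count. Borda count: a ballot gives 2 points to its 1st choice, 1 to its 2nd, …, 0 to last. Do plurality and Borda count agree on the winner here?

Plurality first-place counts: Brookfield 8, Dover 11, Fairview 7 → Dover.
Borda totals: Brookfield 16, Dover 37, Fairview 25 → Dover.
The two rules agree on Dover.

Yes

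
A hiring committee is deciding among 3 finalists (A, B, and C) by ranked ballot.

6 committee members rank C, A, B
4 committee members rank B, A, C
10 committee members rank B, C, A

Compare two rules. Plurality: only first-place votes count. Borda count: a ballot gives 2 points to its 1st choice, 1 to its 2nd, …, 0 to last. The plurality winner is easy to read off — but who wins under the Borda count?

Plurality first-place counts: A 0, B 14, C 6 → B.
Borda totals: A 10, B 28, C 22 → B.

B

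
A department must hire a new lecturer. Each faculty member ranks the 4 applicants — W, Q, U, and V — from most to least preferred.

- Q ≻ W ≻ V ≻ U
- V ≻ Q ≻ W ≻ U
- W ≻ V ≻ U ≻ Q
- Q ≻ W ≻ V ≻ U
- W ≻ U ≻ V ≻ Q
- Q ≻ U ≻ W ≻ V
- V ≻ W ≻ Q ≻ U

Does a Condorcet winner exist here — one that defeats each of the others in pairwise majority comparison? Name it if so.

Head-to-head results (7 voters total):
W vs Q: Q wins 4–3.
W vs U: W wins 6–1.
W vs V: W wins 5–2.
Q vs U: Q wins 5–2.
Q vs V: V wins 4–3.
U vs V: V wins 5–2.
No candidate beats all others: W beats V beats Q beats W, a majority cycle.

No Condorcet winner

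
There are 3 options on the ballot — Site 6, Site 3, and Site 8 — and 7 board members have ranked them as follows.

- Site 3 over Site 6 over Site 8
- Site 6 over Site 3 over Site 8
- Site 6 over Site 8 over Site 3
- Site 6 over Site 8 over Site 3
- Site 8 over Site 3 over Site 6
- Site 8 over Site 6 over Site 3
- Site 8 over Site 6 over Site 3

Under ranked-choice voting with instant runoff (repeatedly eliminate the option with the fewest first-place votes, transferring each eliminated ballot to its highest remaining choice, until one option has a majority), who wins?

Round 1: Site 6 3, Site 8 3, Site 3 1. Site 3 has the fewest and is eliminated.
Round 2: Site 6 4, Site 8 3. Site 6 has a majority.

Site 6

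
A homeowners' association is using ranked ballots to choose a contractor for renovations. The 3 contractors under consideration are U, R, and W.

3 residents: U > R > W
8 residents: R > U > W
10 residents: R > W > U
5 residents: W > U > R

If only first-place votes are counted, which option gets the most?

R

First-place vote totals:
  U: 3
  R: 18
  W: 5
R has the most first-place votes.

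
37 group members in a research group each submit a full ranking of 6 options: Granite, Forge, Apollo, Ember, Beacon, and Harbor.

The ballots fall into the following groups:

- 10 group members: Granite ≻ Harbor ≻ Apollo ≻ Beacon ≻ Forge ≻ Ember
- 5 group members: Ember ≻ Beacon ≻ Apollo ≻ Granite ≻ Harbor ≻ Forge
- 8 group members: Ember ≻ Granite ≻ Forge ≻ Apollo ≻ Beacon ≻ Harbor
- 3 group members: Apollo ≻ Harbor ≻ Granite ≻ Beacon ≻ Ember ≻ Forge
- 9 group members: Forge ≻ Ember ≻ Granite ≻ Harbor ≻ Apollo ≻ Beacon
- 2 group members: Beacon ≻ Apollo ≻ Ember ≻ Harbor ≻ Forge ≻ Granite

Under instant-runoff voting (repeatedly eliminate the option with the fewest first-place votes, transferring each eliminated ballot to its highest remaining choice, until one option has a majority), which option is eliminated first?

Harbor

Round 1: Ember 13, Granite 10, Forge 9, Apollo 3, Beacon 2, Harbor 0. Harbor has the fewest and is eliminated.
Round 2: Ember 13, Granite 10, Forge 9, Apollo 3, Beacon 2. Beacon has the fewest and is eliminated.
Round 3: Ember 13, Granite 10, Forge 9, Apollo 5. Apollo has the fewest and is eliminated.
Round 4: Ember 15, Granite 13, Forge 9. Forge has the fewest and is eliminated.
Round 5: Ember 24, Granite 13. Ember has a majority.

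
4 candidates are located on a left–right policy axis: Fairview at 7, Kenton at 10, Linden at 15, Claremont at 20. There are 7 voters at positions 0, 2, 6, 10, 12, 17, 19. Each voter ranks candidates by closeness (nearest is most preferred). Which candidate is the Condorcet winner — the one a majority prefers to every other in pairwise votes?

With single-peaked preferences on a line, the Condorcet winner is the candidate closest to the median voter.
The median voter (position 10) is closest to Kenton at 10.
Check: Kenton vs Fairview — voters closer to Kenton: 4 of 7.

Kenton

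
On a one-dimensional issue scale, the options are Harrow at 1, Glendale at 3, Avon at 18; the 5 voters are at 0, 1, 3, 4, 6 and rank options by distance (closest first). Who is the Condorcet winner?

Glendale

With single-peaked preferences on a line, the Condorcet winner is the candidate closest to the median voter.
The median voter (position 3) is closest to Glendale at 3.
Check: Glendale vs Harrow — voters closer to Glendale: 3 of 5.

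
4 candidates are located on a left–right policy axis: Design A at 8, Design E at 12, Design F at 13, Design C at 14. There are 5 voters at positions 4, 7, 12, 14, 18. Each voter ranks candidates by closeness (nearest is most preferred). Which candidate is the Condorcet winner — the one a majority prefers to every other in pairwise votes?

Design E

With single-peaked preferences on a line, the Condorcet winner is the candidate closest to the median voter.
The median voter (position 12) is closest to Design E at 12.
Check: Design E vs Design C — voters closer to Design E: 3 of 5.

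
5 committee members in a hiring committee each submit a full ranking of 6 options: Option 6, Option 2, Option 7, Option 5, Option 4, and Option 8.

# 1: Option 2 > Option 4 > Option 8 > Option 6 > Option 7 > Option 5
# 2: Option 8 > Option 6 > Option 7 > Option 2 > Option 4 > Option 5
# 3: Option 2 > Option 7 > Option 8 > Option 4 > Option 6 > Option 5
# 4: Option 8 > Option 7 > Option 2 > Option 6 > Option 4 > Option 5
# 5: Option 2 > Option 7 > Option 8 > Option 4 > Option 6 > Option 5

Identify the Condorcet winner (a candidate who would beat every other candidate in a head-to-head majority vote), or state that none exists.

Option 2

Head-to-head results (5 voters total):
Option 6 vs Option 2: Option 2 wins 4–1.
Option 6 vs Option 7: Option 7 wins 3–2.
Option 6 vs Option 5: Option 6 wins 5–0.
Option 6 vs Option 4: Option 4 wins 3–2.
Option 6 vs Option 8: Option 8 wins 5–0.
Option 2 vs Option 7: Option 2 wins 3–2.
Option 2 vs Option 5: Option 2 wins 5–0.
Option 2 vs Option 4: Option 2 wins 5–0.
Option 2 vs Option 8: Option 2 wins 3–2.
Option 7 vs Option 5: Option 7 wins 5–0.
Option 7 vs Option 4: Option 7 wins 4–1.
Option 7 vs Option 8: Option 8 wins 3–2.
Option 5 vs Option 4: Option 4 wins 5–0.
Option 5 vs Option 8: Option 8 wins 5–0.
Option 4 vs Option 8: Option 8 wins 4–1.
Option 2 beats each rival — Option 6 (4–1), Option 7 (3–2), Option 5 (5–0), Option 4 (5–0), Option 8 (3–2) — so Option 2 is the Condorcet winner.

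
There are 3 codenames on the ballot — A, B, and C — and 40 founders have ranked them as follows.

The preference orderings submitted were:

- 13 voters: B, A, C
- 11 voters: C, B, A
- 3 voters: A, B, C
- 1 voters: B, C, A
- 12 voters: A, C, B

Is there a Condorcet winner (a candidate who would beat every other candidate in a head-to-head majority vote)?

No

Head-to-head results (40 voters total):
A vs B: B wins 25–15.
A vs C: A wins 28–12.
B vs C: C wins 23–17.
No candidate beats all others: A beats C beats B beats A, a majority cycle.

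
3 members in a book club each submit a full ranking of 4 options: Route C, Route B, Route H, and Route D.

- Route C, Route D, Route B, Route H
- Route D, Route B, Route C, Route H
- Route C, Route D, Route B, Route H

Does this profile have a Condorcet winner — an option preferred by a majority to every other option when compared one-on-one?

Yes

Head-to-head results (3 voters total):
Route C vs Route B: Route C wins 2–1.
Route C vs Route H: Route C wins 3–0.
Route C vs Route D: Route C wins 2–1.
Route B vs Route H: Route B wins 3–0.
Route B vs Route D: Route D wins 3–0.
Route H vs Route D: Route D wins 3–0.
Route C beats each rival — Route B (2–1), Route H (3–0), Route D (2–1) — so Route C is the Condorcet winner.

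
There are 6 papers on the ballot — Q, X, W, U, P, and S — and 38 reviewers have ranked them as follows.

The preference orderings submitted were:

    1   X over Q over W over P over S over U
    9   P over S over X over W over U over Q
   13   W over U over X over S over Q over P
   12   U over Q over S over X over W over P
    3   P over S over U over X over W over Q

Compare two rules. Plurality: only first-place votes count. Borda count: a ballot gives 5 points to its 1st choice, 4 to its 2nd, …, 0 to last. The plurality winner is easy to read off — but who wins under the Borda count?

U

Plurality first-place counts: Q 0, X 1, W 13, U 12, P 12, S 0 → W.
Borda totals: Q 65, X 101, W 101, U 130, P 62, S 111 → U.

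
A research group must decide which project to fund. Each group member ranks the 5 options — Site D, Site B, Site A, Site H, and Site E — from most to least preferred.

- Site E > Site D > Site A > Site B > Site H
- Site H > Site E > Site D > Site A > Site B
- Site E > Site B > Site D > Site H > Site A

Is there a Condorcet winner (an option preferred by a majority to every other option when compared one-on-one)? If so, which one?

Site E

Head-to-head results (3 voters total):
Site D vs Site B: Site D wins 2–1.
Site D vs Site A: Site D wins 3–0.
Site D vs Site H: Site D wins 2–1.
Site D vs Site E: Site E wins 3–0.
Site B vs Site A: Site A wins 2–1.
Site B vs Site H: Site B wins 2–1.
Site B vs Site E: Site E wins 3–0.
Site A vs Site H: Site H wins 2–1.
Site A vs Site E: Site E wins 3–0.
Site H vs Site E: Site E wins 2–1.
Site E beats each rival — Site D (3–0), Site B (3–0), Site A (3–0), Site H (2–1) — so Site E is the Condorcet winner.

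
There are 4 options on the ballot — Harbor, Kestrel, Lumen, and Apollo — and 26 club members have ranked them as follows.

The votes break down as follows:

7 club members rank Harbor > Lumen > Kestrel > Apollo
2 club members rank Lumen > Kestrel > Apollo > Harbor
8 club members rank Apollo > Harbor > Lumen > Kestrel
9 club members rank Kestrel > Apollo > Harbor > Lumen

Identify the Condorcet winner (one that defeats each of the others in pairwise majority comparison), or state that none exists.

No Condorcet winner

Head-to-head results (26 voters total):
Harbor vs Kestrel: Harbor wins 15–11.
Harbor vs Lumen: Harbor wins 24–2.
Harbor vs Apollo: Apollo wins 19–7.
Kestrel vs Lumen: Lumen wins 17–9.
Kestrel vs Apollo: Kestrel wins 18–8.
Lumen vs Apollo: Apollo wins 17–9.
No candidate beats all others: Harbor beats Kestrel beats Apollo beats Harbor, a majority cycle.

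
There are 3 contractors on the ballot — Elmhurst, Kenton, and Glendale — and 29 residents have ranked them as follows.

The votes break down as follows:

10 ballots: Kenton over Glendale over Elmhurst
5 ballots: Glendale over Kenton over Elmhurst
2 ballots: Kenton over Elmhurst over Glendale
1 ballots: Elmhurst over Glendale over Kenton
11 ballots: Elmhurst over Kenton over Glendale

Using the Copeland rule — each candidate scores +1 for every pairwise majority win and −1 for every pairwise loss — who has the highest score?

Pairwise results:
  Elmhurst vs Kenton: Kenton wins 17–12.
  Elmhurst vs Glendale: Glendale wins 15–14.
  Kenton vs Glendale: Kenton wins 23–6.
Copeland scores (wins − losses):
  Elmhurst: 0 − 2 = -2
  Kenton: 2 − 0 = 2
  Glendale: 1 − 1 = 0
Kenton has the best Copeland score.

Kenton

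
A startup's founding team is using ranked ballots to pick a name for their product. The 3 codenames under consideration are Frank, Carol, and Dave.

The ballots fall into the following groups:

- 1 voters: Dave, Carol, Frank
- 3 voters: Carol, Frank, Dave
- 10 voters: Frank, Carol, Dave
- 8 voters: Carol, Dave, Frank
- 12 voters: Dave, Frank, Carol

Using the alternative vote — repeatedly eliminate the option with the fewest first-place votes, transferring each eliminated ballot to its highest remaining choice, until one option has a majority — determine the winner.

Carol

Round 1: Dave 13, Carol 11, Frank 10. Frank has the fewest and is eliminated.
Round 2: Carol 21, Dave 13. Carol has a majority.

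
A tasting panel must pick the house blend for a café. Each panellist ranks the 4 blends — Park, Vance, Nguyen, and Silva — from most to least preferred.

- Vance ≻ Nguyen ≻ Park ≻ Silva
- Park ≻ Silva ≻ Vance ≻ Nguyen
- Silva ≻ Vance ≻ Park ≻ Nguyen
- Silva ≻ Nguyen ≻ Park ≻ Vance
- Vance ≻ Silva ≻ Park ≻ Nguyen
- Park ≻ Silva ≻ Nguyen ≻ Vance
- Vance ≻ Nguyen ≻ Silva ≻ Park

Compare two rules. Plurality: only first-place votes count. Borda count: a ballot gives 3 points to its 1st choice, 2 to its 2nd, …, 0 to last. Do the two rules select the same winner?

Plurality first-place counts: Park 2, Vance 3, Nguyen 0, Silva 2 → Vance.
Borda totals: Park 10, Vance 12, Nguyen 7, Silva 13 → Silva.
The two rules disagree: plurality picks Vance, Borda picks Silva.

No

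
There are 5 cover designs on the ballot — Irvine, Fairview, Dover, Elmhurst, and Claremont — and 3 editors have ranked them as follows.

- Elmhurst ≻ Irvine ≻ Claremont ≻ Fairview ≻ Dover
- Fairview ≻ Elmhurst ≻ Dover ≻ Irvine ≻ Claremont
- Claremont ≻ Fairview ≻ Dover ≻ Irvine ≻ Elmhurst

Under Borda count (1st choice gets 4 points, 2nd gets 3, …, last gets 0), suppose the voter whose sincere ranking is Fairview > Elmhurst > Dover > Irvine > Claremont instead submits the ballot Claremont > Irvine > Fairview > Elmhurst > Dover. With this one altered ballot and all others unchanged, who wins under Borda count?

Borda totals with the altered ballot: Irvine 7, Fairview 6, Dover 2, Elmhurst 5, Claremont 10.
The switch changes the winner from Fairview to Claremont.

Claremont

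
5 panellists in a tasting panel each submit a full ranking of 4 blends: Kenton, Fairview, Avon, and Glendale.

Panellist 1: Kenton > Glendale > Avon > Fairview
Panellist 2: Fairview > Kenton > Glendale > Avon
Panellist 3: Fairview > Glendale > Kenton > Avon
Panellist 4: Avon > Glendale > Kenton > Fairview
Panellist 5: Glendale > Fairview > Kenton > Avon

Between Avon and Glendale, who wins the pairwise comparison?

Ballots ranking Avon above Glendale: 1.
Ballots ranking Glendale above Avon: 4.
Glendale wins the head-to-head, 4–1.

Glendale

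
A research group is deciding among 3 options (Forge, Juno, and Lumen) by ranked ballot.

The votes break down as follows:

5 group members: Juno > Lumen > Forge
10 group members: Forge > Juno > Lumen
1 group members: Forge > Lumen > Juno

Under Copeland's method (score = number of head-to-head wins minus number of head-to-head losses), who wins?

Pairwise results:
  Forge vs Juno: Forge wins 11–5.
  Forge vs Lumen: Forge wins 11–5.
  Juno vs Lumen: Juno wins 15–1.
Copeland scores (wins − losses):
  Forge: 2 − 0 = 2
  Juno: 1 − 1 = 0
  Lumen: 0 − 2 = -2
Forge has the best Copeland score.

Forge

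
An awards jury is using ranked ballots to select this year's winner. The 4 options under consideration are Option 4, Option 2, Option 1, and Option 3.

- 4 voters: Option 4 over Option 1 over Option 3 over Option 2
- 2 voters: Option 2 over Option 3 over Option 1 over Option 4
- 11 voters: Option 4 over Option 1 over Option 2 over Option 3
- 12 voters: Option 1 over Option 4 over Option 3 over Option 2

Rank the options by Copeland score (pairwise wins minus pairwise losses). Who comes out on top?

Pairwise results:
  Option 4 vs Option 2: Option 4 wins 27–2.
  Option 4 vs Option 1: Option 4 wins 15–14.
  Option 4 vs Option 3: Option 4 wins 27–2.
  Option 2 vs Option 1: Option 1 wins 27–2.
  Option 2 vs Option 3: Option 3 wins 16–13.
  Option 1 vs Option 3: Option 1 wins 27–2.
Copeland scores (wins − losses):
  Option 4: 3 − 0 = 3
  Option 2: 0 − 3 = -3
  Option 1: 2 − 1 = 1
  Option 3: 1 − 2 = -1
Option 4 has the best Copeland score.

Option 4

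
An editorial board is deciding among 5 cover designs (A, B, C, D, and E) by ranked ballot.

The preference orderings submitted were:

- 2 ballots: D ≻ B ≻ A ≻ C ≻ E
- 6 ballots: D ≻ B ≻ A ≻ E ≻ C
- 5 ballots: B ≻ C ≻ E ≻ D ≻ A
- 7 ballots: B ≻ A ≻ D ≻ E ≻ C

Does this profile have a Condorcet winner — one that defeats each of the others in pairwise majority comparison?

Head-to-head results (20 voters total):
A vs B: B wins 20–0.
A vs C: A wins 15–5.
A vs D: D wins 13–7.
A vs E: A wins 15–5.
B vs C: B wins 20–0.
B vs D: B wins 12–8.
B vs E: B wins 20–0.
C vs D: D wins 15–5.
C vs E: E wins 13–7.
D vs E: D wins 15–5.
B beats each rival — A (20–0), C (20–0), D (12–8), E (20–0) — so B is the Condorcet winner.

Yes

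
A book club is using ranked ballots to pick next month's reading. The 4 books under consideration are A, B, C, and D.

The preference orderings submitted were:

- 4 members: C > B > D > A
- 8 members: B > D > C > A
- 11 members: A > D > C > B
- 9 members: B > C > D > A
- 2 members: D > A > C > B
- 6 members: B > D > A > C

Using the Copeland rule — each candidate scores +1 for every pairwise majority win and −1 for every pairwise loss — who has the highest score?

B

Pairwise results:
  A vs B: B wins 27–13.
  A vs C: C wins 21–19.
  A vs D: D wins 29–11.
  B vs C: B wins 23–17.
  B vs D: B wins 27–13.
  C vs D: D wins 27–13.
Copeland scores (wins − losses):
  A: 0 − 3 = -3
  B: 3 − 0 = 3
  C: 1 − 2 = -1
  D: 2 − 1 = 1
B has the best Copeland score.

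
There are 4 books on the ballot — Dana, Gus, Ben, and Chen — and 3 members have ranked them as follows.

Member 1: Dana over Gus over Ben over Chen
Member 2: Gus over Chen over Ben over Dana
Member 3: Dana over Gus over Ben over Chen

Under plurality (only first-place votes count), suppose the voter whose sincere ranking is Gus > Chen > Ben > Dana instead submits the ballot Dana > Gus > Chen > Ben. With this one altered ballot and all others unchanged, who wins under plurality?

Dana

First-place totals with the altered ballot: Dana 3, Gus 0, Ben 0, Chen 0.
The winner is unchanged: still Dana.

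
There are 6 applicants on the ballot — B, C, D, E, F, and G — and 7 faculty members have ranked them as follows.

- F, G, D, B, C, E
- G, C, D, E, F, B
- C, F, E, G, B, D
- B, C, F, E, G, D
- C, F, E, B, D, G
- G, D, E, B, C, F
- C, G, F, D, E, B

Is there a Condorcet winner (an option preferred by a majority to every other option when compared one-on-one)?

Head-to-head results (7 voters total):
B vs C: C wins 4–3.
B vs D: D wins 4–3.
B vs E: E wins 5–2.
B vs F: F wins 5–2.
B vs G: G wins 5–2.
C vs D: C wins 5–2.
C vs E: C wins 6–1.
C vs F: C wins 6–1.
C vs G: C wins 4–3.
D vs E: D wins 4–3.
D vs F: F wins 5–2.
D vs G: G wins 6–1.
E vs F: F wins 5–2.
E vs G: G wins 4–3.
F vs G: F wins 4–3.
C beats each rival — B (4–3), D (5–2), E (6–1), F (6–1), G (4–3) — so C is the Condorcet winner.

Yes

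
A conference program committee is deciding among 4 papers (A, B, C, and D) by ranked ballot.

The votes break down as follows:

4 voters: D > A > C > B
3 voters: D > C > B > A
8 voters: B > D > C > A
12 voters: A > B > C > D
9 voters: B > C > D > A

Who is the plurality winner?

First-place vote totals:
  A: 12
  B: 17
  C: 0
  D: 7
B has the most first-place votes.

B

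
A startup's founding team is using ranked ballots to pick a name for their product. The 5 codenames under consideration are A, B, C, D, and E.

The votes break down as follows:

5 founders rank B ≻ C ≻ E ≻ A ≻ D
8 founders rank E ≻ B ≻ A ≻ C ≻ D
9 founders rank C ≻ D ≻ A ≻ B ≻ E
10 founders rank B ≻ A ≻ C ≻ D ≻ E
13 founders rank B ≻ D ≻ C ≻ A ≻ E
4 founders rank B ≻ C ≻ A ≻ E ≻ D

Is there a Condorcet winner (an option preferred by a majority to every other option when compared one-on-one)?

Head-to-head results (49 voters total):
A vs B: B wins 40–9.
A vs C: C wins 31–18.
A vs D: A wins 27–22.
A vs E: A wins 36–13.
B vs C: B wins 40–9.
B vs D: B wins 40–9.
B vs E: B wins 41–8.
C vs D: C wins 36–13.
C vs E: C wins 41–8.
D vs E: D wins 32–17.
B beats each rival — A (40–9), C (40–9), D (40–9), E (41–8) — so B is the Condorcet winner.

Yes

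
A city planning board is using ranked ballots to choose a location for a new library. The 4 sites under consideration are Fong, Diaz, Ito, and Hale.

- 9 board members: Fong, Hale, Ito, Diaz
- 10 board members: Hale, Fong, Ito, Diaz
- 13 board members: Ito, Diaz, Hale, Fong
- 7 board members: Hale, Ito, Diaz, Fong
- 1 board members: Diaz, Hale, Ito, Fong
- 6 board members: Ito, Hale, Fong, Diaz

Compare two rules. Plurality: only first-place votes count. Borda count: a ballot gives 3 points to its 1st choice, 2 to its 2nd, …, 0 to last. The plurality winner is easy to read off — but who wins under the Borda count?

Plurality first-place counts: Fong 9, Diaz 1, Ito 19, Hale 17 → Ito.
Borda totals: Fong 53, Diaz 36, Ito 91, Hale 96 → Hale.

Hale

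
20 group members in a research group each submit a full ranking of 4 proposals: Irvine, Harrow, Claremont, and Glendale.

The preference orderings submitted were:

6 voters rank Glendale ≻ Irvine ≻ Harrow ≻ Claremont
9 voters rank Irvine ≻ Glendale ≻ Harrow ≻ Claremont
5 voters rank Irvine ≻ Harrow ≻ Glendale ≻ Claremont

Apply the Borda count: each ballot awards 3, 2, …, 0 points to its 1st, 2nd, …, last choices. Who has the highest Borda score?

Borda scores:
  Irvine: 6·2 + 9·3 + 5·3 = 54
  Harrow: 6·1 + 9·1 + 5·2 = 25
  Claremont: 6·0 + 9·0 + 5·0 = 0
  Glendale: 6·3 + 9·2 + 5·1 = 41
Irvine has the highest total.

Irvine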